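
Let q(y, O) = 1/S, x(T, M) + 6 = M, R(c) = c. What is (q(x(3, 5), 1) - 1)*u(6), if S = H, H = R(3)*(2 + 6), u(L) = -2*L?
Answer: 23/2 ≈ 11.500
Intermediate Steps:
x(T, M) = -6 + M
H = 24 (H = 3*(2 + 6) = 3*8 = 24)
S = 24
q(y, O) = 1/24
(q(x(3, 5), 1) - 1)*u(6) = (1/24 - 1)*(-2*6) = -23/24*(-12) = 23/2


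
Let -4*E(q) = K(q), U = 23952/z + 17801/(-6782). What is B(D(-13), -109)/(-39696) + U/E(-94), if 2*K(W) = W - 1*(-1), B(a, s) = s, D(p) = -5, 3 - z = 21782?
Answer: -9622585396291/30293741187088 ≈ -0.31764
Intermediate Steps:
z = -21779 (z = 3 - 1*21782 = 3 - 21782 = -21779)
U = -550130443/147705178 (U = 23952/(-21779) + 17801/(-6782) = 23952*(-1/21779) + 17801*(-1/6782) = -23952/21779 - 17801/6782 = -550130443/147705178 ≈ -3.7245)
K(W) = ½ + W/2 (K(W) = (W - 1*(-1))/2 = (W + 1)/2 = (1 + W)/2 = ½ + W/2)
E(q) = -⅛ - q/8 (E(q) = -(½ + q/2)/4 = -⅛ - q/8)
B(D(-13), -109)/(-39696) + U/E(-94) = -109/(-39696) - 550130443/(147705178*(-⅛ - ⅛*(-94))) = -109*(-1/39696) - 550130443/(147705178*(-⅛ + 47/4)) = 109/39696 - 550130443/(147705178*93/8) = 109/39696 - 550130443/147705178*8/93 = 109/39696 - 2200521772/6868290777 = -9622585396291/30293741187088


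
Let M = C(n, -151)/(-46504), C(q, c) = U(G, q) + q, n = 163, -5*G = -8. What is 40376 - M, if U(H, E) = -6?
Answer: 1877645661/46504 ≈ 40376.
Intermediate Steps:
G = 8/5 (G = -⅕*(-8) = 8/5 ≈ 1.6000)
C(q, c) = -6 + q
M = -157/46504 (M = (-6 + 163)/(-46504) = 157*(-1/46504) = -157/46504 ≈ -0.0033761)
40376 - M = 40376 - 1*(-157/46504) = 40376 + 157/46504 = 1877645661/46504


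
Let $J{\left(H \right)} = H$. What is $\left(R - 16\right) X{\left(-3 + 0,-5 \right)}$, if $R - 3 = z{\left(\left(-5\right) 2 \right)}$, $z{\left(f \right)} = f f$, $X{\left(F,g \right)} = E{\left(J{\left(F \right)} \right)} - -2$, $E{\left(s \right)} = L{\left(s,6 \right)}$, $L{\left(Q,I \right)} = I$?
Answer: $696$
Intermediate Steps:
$E{\left(s \right)} = 6$
$X{\left(F,g \right)} = 8$ ($X{\left(F,g \right)} = 6 - -2 = 6 + 2 = 8$)
$z{\left(f \right)} = f^{2}$
$R = 103$ ($R = 3 + \left(\left(-5\right) 2\right)^{2} = 3 + \left(-10\right)^{2} = 3 + 100 = 103$)
$\left(R - 16\right) X{\left(-3 + 0,-5 \right)} = \left(103 - 16\right) 8 = 87 \cdot 8 = 696$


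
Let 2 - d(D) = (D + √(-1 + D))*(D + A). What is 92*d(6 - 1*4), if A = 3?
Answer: -1196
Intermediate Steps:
d(D) = 2 - (3 + D)*(D + √(-1 + D)) (d(D) = 2 - (D + √(-1 + D))*(D + 3) = 2 - (D + √(-1 + D))*(3 + D) = 2 - (3 + D)*(D + √(-1 + D)))
92*d(6 - 1*4) = 92*(2 - (6 - 1*4)² - 3*(6 - 1*4) - 3*√(-1 + (6 - 1*4)) - (6 - 1*4)*√(-1 + (6 - 1*4))) = 92*(2 - (6 - 4)² - 3*(6 - 4) - 3*√(-1 + (6 - 4)) - (6 - 4)*√(-1 + (6 - 4))) = 92*(2 - 1*2² - 3*2 - 3*√(-1 + 2) - 1*2*√(-1 + 2)) = 92*(2 - 1*4 - 6 - 3*√1 - 1*2*√1) = 92*(2 - 4 - 6 - 3*1 - 1*2*1) = 92*(2 - 4 - 6 - 3 - 2) = 92*(-13) = -1196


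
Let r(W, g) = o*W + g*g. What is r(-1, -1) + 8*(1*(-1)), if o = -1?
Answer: -6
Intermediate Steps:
r(W, g) = g**2 - W (r(W, g) = -W + g*g = -W + g**2 = g**2 - W)
r(-1, -1) + 8*(1*(-1)) = ((-1)**2 - 1*(-1)) + 8*(1*(-1)) = (1 + 1) + 8*(-1) = 2 - 8 = -6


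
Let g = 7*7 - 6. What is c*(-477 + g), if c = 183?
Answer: -79422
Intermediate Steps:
g = 43 (g = 49 - 6 = 43)
c*(-477 + g) = 183*(-477 + 43) = 183*(-434) = -79422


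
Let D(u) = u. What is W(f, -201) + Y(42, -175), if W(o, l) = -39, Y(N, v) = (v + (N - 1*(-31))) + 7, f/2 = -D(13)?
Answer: -134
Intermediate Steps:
f = -26 (f = 2*(-1*13) = 2*(-13) = -26)
Y(N, v) = 38 + N + v (Y(N, v) = (v + (N + 31)) + 7 = (v + (31 + N)) + 7 = (31 + N + v) + 7 = 38 + N + v)
W(f, -201) + Y(42, -175) = -39 + (38 + 42 - 175) = -39 - 95 = -134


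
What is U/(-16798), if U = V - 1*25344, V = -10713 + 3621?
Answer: 16218/8399 ≈ 1.9309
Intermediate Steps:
V = -7092
U = -32436 (U = -7092 - 1*25344 = -7092 - 25344 = -32436)
U/(-16798) = -32436/(-16798) = -32436*(-1/16798) = 16218/8399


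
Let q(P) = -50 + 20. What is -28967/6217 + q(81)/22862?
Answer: -331215032/71066527 ≈ -4.6606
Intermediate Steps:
q(P) = -30
-28967/6217 + q(81)/22862 = -28967/6217 - 30/22862 = -28967*1/6217 - 30*1/22862 = -28967/6217 - 15/11431 = -331215032/71066527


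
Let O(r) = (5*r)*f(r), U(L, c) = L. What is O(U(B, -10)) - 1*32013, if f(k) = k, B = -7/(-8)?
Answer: -2048587/64 ≈ -32009.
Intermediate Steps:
B = 7/8 (B = -7*(-⅛) = 7/8 ≈ 0.87500)
O(r) = 5*r² (O(r) = (5*r)*r = 5*r²)
O(U(B, -10)) - 1*32013 = 5*(7/8)² - 1*32013 = 5*(49/64) - 32013 = 245/64 - 32013 = -2048587/64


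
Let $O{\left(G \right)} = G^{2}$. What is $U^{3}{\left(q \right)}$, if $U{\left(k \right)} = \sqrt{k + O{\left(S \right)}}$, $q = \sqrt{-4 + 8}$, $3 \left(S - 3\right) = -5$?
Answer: $\frac{34 \sqrt{34}}{27} \approx 7.3427$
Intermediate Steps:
$S = \frac{4}{3}$ ($S = 3 + \frac{1}{3} \left(-5\right) = 3 - \frac{5}{3} = \frac{4}{3} \approx 1.3333$)
$q = 2$ ($q = \sqrt{4} = 2$)
$U{\left(k \right)} = \sqrt{\frac{16}{9} + k}$ ($U{\left(k \right)} = \sqrt{k + \left(\frac{4}{3}\right)^{2}} = \sqrt{k + \frac{16}{9}} = \sqrt{\frac{16}{9} + k}$)
$U^{3}{\left(q \right)} = \left(\frac{\sqrt{16 + 9 \cdot 2}}{3}\right)^{3} = \left(\frac{\sqrt{16 + 18}}{3}\right)^{3} = \left(\frac{\sqrt{34}}{3}\right)^{3} = \frac{34 \sqrt{34}}{27}$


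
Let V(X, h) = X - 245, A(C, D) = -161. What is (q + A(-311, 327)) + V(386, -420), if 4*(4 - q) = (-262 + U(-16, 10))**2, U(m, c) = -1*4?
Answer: -17705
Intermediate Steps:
U(m, c) = -4
V(X, h) = -245 + X
q = -17685 (q = 4 - (-262 - 4)**2/4 = 4 - 1/4*(-266)**2 = 4 - 1/4*70756 = 4 - 17689 = -17685)
(q + A(-311, 327)) + V(386, -420) = (-17685 - 161) + (-245 + 386) = -17846 + 141 = -17705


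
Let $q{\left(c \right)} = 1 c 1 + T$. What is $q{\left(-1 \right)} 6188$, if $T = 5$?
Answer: $24752$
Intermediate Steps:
$q{\left(c \right)} = 5 + c$ ($q{\left(c \right)} = 1 c 1 + 5 = c 1 + 5 = c + 5 = 5 + c$)
$q{\left(-1 \right)} 6188 = \left(5 - 1\right) 6188 = 4 \cdot 6188 = 24752$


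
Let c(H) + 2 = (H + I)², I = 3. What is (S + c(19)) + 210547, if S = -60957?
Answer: 150072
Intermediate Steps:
c(H) = -2 + (3 + H)² (c(H) = -2 + (H + 3)² = -2 + (3 + H)²)
(S + c(19)) + 210547 = (-60957 + (-2 + (3 + 19)²)) + 210547 = (-60957 + (-2 + 22²)) + 210547 = (-60957 + (-2 + 484)) + 210547 = (-60957 + 482) + 210547 = -60475 + 210547 = 150072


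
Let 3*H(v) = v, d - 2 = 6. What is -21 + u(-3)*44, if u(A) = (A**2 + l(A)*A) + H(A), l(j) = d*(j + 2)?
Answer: 1387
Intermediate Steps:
d = 8 (d = 2 + 6 = 8)
H(v) = v/3
l(j) = 16 + 8*j (l(j) = 8*(j + 2) = 8*(2 + j) = 16 + 8*j)
u(A) = A**2 + A/3 + A*(16 + 8*A) (u(A) = (A**2 + (16 + 8*A)*A) + A/3 = (A**2 + A*(16 + 8*A)) + A/3 = A**2 + A/3 + A*(16 + 8*A))
-21 + u(-3)*44 = -21 + ((1/3)*(-3)*(49 + 27*(-3)))*44 = -21 + ((1/3)*(-3)*(49 - 81))*44 = -21 + ((1/3)*(-3)*(-32))*44 = -21 + 32*44 = -21 + 1408 = 1387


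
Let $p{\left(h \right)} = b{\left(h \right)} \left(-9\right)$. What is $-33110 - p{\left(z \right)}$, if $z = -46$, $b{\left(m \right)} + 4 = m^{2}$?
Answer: $-14102$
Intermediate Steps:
$b{\left(m \right)} = -4 + m^{2}$
$p{\left(h \right)} = 36 - 9 h^{2}$ ($p{\left(h \right)} = \left(-4 + h^{2}\right) \left(-9\right) = 36 - 9 h^{2}$)
$-33110 - p{\left(z \right)} = -33110 - \left(36 - 9 \left(-46\right)^{2}\right) = -33110 - \left(36 - 19044\right) = -33110 - -19008 = -33110 + 19008 = -14102$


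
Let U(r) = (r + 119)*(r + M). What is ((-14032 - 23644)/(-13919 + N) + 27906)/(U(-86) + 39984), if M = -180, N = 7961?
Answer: 41575406/46481337 ≈ 0.89445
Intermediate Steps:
U(r) = (-180 + r)*(119 + r) (U(r) = (r + 119)*(r - 180) = (119 + r)*(-180 + r) = (-180 + r)*(119 + r))
((-14032 - 23644)/(-13919 + N) + 27906)/(U(-86) + 39984) = ((-14032 - 23644)/(-13919 + 7961) + 27906)/((-21420 + (-86)² - 61*(-86)) + 39984) = (-37676/(-5958) + 27906)/((-21420 + 7396 + 5246) + 39984) = (-37676*(-1/5958) + 27906)/(-8778 + 39984) = (18838/2979 + 27906)/31206 = (83150812/2979)*(1/31206) = 41575406/46481337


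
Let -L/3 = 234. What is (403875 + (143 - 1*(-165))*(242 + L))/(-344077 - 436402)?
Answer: -262195/780479 ≈ -0.33594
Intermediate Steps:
L = -702 (L = -3*234 = -702)
(403875 + (143 - 1*(-165))*(242 + L))/(-344077 - 436402) = (403875 + (143 - 1*(-165))*(242 - 702))/(-344077 - 436402) = (403875 + (143 + 165)*(-460))/(-780479) = (403875 + 308*(-460))*(-1/780479) = (403875 - 141680)*(-1/780479) = 262195*(-1/780479) = -262195/780479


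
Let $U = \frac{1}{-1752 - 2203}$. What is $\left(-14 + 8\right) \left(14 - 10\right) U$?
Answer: $\frac{24}{3955} \approx 0.0060683$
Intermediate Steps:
$U = - \frac{1}{3955}$ ($U = \frac{1}{-3955} = - \frac{1}{3955} \approx -0.00025284$)
$\left(-14 + 8\right) \left(14 - 10\right) U = \left(-14 + 8\right) \left(14 - 10\right) \left(- \frac{1}{3955}\right) = \left(-6\right) 4 \left(- \frac{1}{3955}\right) = \left(-24\right) \left(- \frac{1}{3955}\right) = \frac{24}{3955}$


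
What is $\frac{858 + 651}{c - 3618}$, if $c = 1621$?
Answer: $- \frac{1509}{1997} \approx -0.75563$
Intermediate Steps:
$\frac{858 + 651}{c - 3618} = \frac{858 + 651}{1621 - 3618} = \frac{1509}{-1997} = 1509 \left(- \frac{1}{1997}\right) = - \frac{1509}{1997}$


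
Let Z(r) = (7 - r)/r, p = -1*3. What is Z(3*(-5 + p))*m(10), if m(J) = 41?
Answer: -1271/24 ≈ -52.958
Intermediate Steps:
p = -3
Z(r) = (7 - r)/r
Z(3*(-5 + p))*m(10) = ((7 - 3*(-5 - 3))/((3*(-5 - 3))))*41 = ((7 - 3*(-8))/((3*(-8))))*41 = ((7 - 1*(-24))/(-24))*41 = -(7 + 24)/24*41 = -1/24*31*41 = -31/24*41 = -1271/24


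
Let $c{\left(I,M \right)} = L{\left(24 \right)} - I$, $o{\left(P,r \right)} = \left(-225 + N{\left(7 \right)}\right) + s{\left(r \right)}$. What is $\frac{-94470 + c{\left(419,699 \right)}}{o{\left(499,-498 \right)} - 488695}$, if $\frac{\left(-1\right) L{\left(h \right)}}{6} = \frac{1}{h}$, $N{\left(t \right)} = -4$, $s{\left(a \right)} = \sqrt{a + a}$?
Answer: $\frac{46393631667}{239046678772} + \frac{379557 i \sqrt{249}}{478093357544} \approx 0.19408 + 1.2527 \cdot 10^{-5} i$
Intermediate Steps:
$s{\left(a \right)} = \sqrt{2} \sqrt{a}$ ($s{\left(a \right)} = \sqrt{2 a} = \sqrt{2} \sqrt{a}$)
$L{\left(h \right)} = - \frac{6}{h}$
$o{\left(P,r \right)} = -229 + \sqrt{2} \sqrt{r}$ ($o{\left(P,r \right)} = \left(-225 - 4\right) + \sqrt{2} \sqrt{r} = -229 + \sqrt{2} \sqrt{r}$)
$c{\left(I,M \right)} = - \frac{1}{4} - I$ ($c{\left(I,M \right)} = - \frac{6}{24} - I = \left(-6\right) \frac{1}{24} - I = - \frac{1}{4} - I$)
$\frac{-94470 + c{\left(419,699 \right)}}{o{\left(499,-498 \right)} - 488695} = \frac{-94470 - \frac{1677}{4}}{\left(-229 + \sqrt{2} \sqrt{-498}\right) - 488695} = \frac{-94470 - \frac{1677}{4}}{\left(-229 + \sqrt{2} i \sqrt{498}\right) - 488695} = \frac{-94470 - \frac{1677}{4}}{\left(-229 + 2 i \sqrt{249}\right) - 488695} = - \frac{379557}{4 \left(-488924 + 2 i \sqrt{249}\right)}$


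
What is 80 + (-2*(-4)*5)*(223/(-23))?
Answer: -7080/23 ≈ -307.83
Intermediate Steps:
80 + (-2*(-4)*5)*(223/(-23)) = 80 + (8*5)*(223*(-1/23)) = 80 + 40*(-223/23) = 80 - 8920/23 = -7080/23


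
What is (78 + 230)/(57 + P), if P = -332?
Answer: -28/25 ≈ -1.1200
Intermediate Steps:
(78 + 230)/(57 + P) = (78 + 230)/(57 - 332) = 308/(-275) = 308*(-1/275) = -28/25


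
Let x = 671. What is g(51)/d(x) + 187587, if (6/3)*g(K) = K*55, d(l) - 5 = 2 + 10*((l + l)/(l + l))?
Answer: 375339/2 ≈ 1.8767e+5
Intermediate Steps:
d(l) = 17 (d(l) = 5 + (2 + 10*((l + l)/(l + l))) = 5 + (2 + 10*((2*l)/((2*l)))) = 5 + (2 + 10*((2*l)*(1/(2*l)))) = 5 + (2 + 10*1) = 5 + (2 + 10) = 5 + 12 = 17)
g(K) = 55*K/2 (g(K) = (K*55)/2 = (55*K)/2 = 55*K/2)
g(51)/d(x) + 187587 = ((55/2)*51)/17 + 187587 = (2805/2)*(1/17) + 187587 = 165/2 + 187587 = 375339/2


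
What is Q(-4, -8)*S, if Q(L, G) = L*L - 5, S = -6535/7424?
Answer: -71885/7424 ≈ -9.6828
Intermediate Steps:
S = -6535/7424 (S = -6535*1/7424 = -6535/7424 ≈ -0.88025)
Q(L, G) = -5 + L**2 (Q(L, G) = L**2 - 5 = -5 + L**2)
Q(-4, -8)*S = (-5 + (-4)**2)*(-6535/7424) = (-5 + 16)*(-6535/7424) = 11*(-6535/7424) = -71885/7424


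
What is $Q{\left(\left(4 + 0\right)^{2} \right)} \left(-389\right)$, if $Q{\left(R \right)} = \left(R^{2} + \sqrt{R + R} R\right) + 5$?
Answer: $-101529 - 24896 \sqrt{2} \approx -1.3674 \cdot 10^{5}$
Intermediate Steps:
$Q{\left(R \right)} = 5 + R^{2} + \sqrt{2} R^{\frac{3}{2}}$ ($Q{\left(R \right)} = \left(R^{2} + \sqrt{2 R} R\right) + 5 = \left(R^{2} + \sqrt{2} \sqrt{R} R\right) + 5 = \left(R^{2} + \sqrt{2} R^{\frac{3}{2}}\right) + 5 = 5 + R^{2} + \sqrt{2} R^{\frac{3}{2}}$)
$Q{\left(\left(4 + 0\right)^{2} \right)} \left(-389\right) = \left(5 + \left(\left(4 + 0\right)^{2}\right)^{2} + \sqrt{2} \left(\left(4 + 0\right)^{2}\right)^{\frac{3}{2}}\right) \left(-389\right) = \left(5 + \left(4^{2}\right)^{2} + \sqrt{2} \left(4^{2}\right)^{\frac{3}{2}}\right) \left(-389\right) = \left(5 + 16^{2} + \sqrt{2} \cdot 16^{\frac{3}{2}}\right) \left(-389\right) = \left(5 + 256 + \sqrt{2} \cdot 64\right) \left(-389\right) = \left(5 + 256 + 64 \sqrt{2}\right) \left(-389\right) = \left(261 + 64 \sqrt{2}\right) \left(-389\right) = -101529 - 24896 \sqrt{2}$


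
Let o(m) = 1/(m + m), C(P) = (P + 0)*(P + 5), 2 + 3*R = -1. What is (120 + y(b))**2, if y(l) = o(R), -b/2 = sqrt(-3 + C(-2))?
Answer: 57121/4 ≈ 14280.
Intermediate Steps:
R = -1 (R = -2/3 + (1/3)*(-1) = -2/3 - 1/3 = -1)
C(P) = P*(5 + P)
o(m) = 1/(2*m)
b = -6*I (b = -2*sqrt(-3 - 2*(5 - 2)) = -2*sqrt(-3 - 2*3) = -2*sqrt(-3 - 6) = -6*I ≈ -6.0*I)
y(l) = -1/2 (y(l) = (1/2)/(-1) = (1/2)*(-1) = -1/2)
(120 + y(b))**2 = (120 - 1/2)**2 = (239/2)**2 = 57121/4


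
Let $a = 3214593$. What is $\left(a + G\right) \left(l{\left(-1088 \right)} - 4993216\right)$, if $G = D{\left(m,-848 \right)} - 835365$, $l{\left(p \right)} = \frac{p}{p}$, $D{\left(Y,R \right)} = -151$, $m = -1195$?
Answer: $-11879242962555$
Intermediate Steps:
$l{\left(p \right)} = 1$
$G = -835516$ ($G = -151 - 835365 = -835516$)
$\left(a + G\right) \left(l{\left(-1088 \right)} - 4993216\right) = \left(3214593 - 835516\right) \left(1 - 4993216\right) = 2379077 \left(-4993215\right) = -11879242962555$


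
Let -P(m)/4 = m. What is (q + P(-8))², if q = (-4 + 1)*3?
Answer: 529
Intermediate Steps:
q = -9 (q = -3*3 = -9)
P(m) = -4*m
(q + P(-8))² = (-9 - 4*(-8))² = (-9 + 32)² = 23² = 529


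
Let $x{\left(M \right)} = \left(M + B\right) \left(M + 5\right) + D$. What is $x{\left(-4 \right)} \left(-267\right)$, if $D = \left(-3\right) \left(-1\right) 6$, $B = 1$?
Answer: $-4005$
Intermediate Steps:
$D = 18$ ($D = 3 \cdot 6 = 18$)
$x{\left(M \right)} = 18 + \left(1 + M\right) \left(5 + M\right)$ ($x{\left(M \right)} = \left(M + 1\right) \left(M + 5\right) + 18 = \left(1 + M\right) \left(5 + M\right) + 18 = 18 + \left(1 + M\right) \left(5 + M\right)$)
$x{\left(-4 \right)} \left(-267\right) = \left(23 + \left(-4\right)^{2} + 6 \left(-4\right)\right) \left(-267\right) = \left(23 + 16 - 24\right) \left(-267\right) = 15 \left(-267\right) = -4005$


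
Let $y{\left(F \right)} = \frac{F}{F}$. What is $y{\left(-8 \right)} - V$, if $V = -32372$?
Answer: $32373$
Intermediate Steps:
$y{\left(F \right)} = 1$
$y{\left(-8 \right)} - V = 1 - -32372 = 1 + 32372 = 32373$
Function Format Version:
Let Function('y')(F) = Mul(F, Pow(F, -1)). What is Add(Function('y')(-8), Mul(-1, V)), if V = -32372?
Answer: 32373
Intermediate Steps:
Function('y')(F) = 1
Add(Function('y')(-8), Mul(-1, V)) = Add(1, Mul(-1, -32372)) = Add(1, 32372) = 32373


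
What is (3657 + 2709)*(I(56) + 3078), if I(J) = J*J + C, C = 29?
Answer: 39742938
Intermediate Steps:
I(J) = 29 + J**2 (I(J) = J*J + 29 = J**2 + 29 = 29 + J**2)
(3657 + 2709)*(I(56) + 3078) = (3657 + 2709)*((29 + 56**2) + 3078) = 6366*((29 + 3136) + 3078) = 6366*(3165 + 3078) = 6366*6243 = 39742938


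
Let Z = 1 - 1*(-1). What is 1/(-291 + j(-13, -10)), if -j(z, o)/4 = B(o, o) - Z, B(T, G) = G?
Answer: -1/243 ≈ -0.0041152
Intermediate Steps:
Z = 2 (Z = 1 + 1 = 2)
j(z, o) = 8 - 4*o (j(z, o) = -4*(o - 1*2) = -4*(o - 2) = -4*(-2 + o) = 8 - 4*o)
1/(-291 + j(-13, -10)) = 1/(-291 + (8 - 4*(-10))) = 1/(-291 + (8 + 40)) = 1/(-291 + 48) = 1/(-243) = -1/243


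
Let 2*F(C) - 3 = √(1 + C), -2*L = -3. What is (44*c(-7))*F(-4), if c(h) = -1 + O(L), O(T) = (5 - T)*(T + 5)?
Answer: 2871/2 + 957*I*√3/2 ≈ 1435.5 + 828.79*I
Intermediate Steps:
L = 3/2 (L = -½*(-3) = 3/2 ≈ 1.5000)
O(T) = (5 + T)*(5 - T) (O(T) = (5 - T)*(5 + T) = (5 + T)*(5 - T))
F(C) = 3/2 + √(1 + C)/2
c(h) = 87/4 (c(h) = -1 + (25 - (3/2)²) = -1 + (25 - 1*9/4) = -1 + (25 - 9/4) = -1 + 91/4 = 87/4)
(44*c(-7))*F(-4) = (44*(87/4))*(3/2 + √(1 - 4)/2) = 957*(3/2 + √(-3)/2) = 957*(3/2 + (I*√3)/2) = 957*(3/2 + I*√3/2) = 2871/2 + 957*I*√3/2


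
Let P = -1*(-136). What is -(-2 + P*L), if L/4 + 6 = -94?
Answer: 54402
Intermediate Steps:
L = -400 (L = -24 + 4*(-94) = -24 - 376 = -400)
P = 136
-(-2 + P*L) = -(-2 + 136*(-400)) = -(-2 - 54400) = -1*(-54402) = 54402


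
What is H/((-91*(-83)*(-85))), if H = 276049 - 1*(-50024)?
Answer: -326073/642005 ≈ -0.50790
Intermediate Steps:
H = 326073 (H = 276049 + 50024 = 326073)
H/((-91*(-83)*(-85))) = 326073/((-91*(-83)*(-85))) = 326073/((7553*(-85))) = 326073/(-642005) = 326073*(-1/642005) = -326073/642005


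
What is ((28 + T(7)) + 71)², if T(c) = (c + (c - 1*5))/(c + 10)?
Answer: 2862864/289 ≈ 9906.1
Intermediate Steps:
T(c) = (-5 + 2*c)/(10 + c) (T(c) = (c + (c - 5))/(10 + c) = (c + (-5 + c))/(10 + c) = (-5 + 2*c)/(10 + c))
((28 + T(7)) + 71)² = ((28 + (-5 + 2*7)/(10 + 7)) + 71)² = ((28 + (-5 + 14)/17) + 71)² = ((28 + (1/17)*9) + 71)² = ((28 + 9/17) + 71)² = (485/17 + 71)² = (1692/17)² = 2862864/289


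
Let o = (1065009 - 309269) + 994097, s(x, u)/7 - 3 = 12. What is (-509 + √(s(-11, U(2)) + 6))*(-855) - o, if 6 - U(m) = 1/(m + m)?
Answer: -1314642 - 855*√111 ≈ -1.3237e+6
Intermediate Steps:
U(m) = 6 - 1/(2*m) (U(m) = 6 - 1/(m + m) = 6 - 1/(2*m))
s(x, u) = 105 (s(x, u) = 21 + 7*12 = 21 + 84 = 105)
o = 1749837 (o = 755740 + 994097 = 1749837)
(-509 + √(s(-11, U(2)) + 6))*(-855) - o = (-509 + √(105 + 6))*(-855) - 1*1749837 = (-509 + √111)*(-855) - 1749837 = (435195 - 855*√111) - 1749837 = -1314642 - 855*√111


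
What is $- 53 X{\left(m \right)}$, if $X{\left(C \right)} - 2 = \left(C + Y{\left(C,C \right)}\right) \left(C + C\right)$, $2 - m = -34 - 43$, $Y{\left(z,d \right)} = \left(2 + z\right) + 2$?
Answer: $-1356694$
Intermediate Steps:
$Y{\left(z,d \right)} = 4 + z$
$m = 79$ ($m = 2 - \left(-34 - 43\right) = 2 - -77 = 2 + 77 = 79$)
$X{\left(C \right)} = 2 + 2 C \left(4 + 2 C\right)$ ($X{\left(C \right)} = 2 + \left(C + \left(4 + C\right)\right) \left(C + C\right) = 2 + \left(4 + 2 C\right) 2 C = 2 + 2 C \left(4 + 2 C\right)$)
$- 53 X{\left(m \right)} = - 53 \left(2 + 4 \cdot 79^{2} + 8 \cdot 79\right) = - 53 \left(2 + 4 \cdot 6241 + 632\right) = - 53 \left(2 + 24964 + 632\right) = \left(-53\right) 25598 = -1356694$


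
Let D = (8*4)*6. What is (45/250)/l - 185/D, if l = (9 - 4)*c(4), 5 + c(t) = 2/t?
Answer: -23317/24000 ≈ -0.97154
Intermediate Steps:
c(t) = -5 + 2/t
l = -45/2 (l = (9 - 4)*(-5 + 2/4) = 5*(-5 + 2*(¼)) = 5*(-5 + ½) = 5*(-9/2) = -45/2 ≈ -22.500)
D = 192 (D = 32*6 = 192)
(45/250)/l - 185/D = (45/250)/(-45/2) - 185/192 = (45*(1/250))*(-2/45) - 185*1/192 = (9/50)*(-2/45) - 185/192 = -1/125 - 185/192 = -23317/24000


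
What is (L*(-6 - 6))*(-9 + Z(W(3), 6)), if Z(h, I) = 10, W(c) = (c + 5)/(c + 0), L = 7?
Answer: -84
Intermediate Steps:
W(c) = (5 + c)/c
(L*(-6 - 6))*(-9 + Z(W(3), 6)) = (7*(-6 - 6))*(-9 + 10) = (7*(-12))*1 = -84*1 = -84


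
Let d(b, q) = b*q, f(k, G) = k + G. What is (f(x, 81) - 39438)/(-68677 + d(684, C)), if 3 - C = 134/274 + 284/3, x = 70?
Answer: 5382319/18044477 ≈ 0.29828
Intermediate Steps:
f(k, G) = G + k
C = -37876/411 (C = 3 - (134/274 + 284/3) = 3 - (134*(1/274) + 284*(⅓)) = 3 - (67/137 + 284/3) = 3 - 1*39109/411 = 3 - 39109/411 = -37876/411 ≈ -92.156)
(f(x, 81) - 39438)/(-68677 + d(684, C)) = ((81 + 70) - 39438)/(-68677 + 684*(-37876/411)) = (151 - 39438)/(-68677 - 8635728/137) = -39287/(-18044477/137) = -39287*(-137/18044477) = 5382319/18044477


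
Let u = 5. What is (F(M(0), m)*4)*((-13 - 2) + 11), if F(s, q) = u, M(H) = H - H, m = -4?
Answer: -80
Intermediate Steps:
M(H) = 0
F(s, q) = 5
(F(M(0), m)*4)*((-13 - 2) + 11) = (5*4)*((-13 - 2) + 11) = 20*(-15 + 11) = 20*(-4) = -80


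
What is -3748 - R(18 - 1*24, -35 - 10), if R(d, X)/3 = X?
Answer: -3613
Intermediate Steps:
R(d, X) = 3*X
-3748 - R(18 - 1*24, -35 - 10) = -3748 - 3*(-35 - 10) = -3748 - 3*(-45) = -3748 - 1*(-135) = -3748 + 135 = -3613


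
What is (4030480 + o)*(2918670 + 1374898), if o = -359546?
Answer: 15761404752512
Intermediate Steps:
(4030480 + o)*(2918670 + 1374898) = (4030480 - 359546)*(2918670 + 1374898) = 3670934*4293568 = 15761404752512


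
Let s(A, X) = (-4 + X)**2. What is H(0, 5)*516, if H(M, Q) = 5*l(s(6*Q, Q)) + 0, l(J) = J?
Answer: 2580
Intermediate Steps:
H(M, Q) = 5*(-4 + Q)**2 (H(M, Q) = 5*(-4 + Q)**2 + 0 = 5*(-4 + Q)**2)
H(0, 5)*516 = (5*(-4 + 5)**2)*516 = (5*1**2)*516 = (5*1)*516 = 5*516 = 2580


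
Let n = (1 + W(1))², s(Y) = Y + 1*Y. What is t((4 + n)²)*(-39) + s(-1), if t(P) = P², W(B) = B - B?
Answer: -24377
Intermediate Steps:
s(Y) = 2*Y (s(Y) = Y + Y = 2*Y)
W(B) = 0
n = 1 (n = (1 + 0)² = 1² = 1)
t((4 + n)²)*(-39) + s(-1) = ((4 + 1)²)²*(-39) + 2*(-1) = (5²)²*(-39) - 2 = 25²*(-39) - 2 = 625*(-39) - 2 = -24375 - 2 = -24377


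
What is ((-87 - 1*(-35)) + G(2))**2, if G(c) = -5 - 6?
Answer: 3969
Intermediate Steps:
G(c) = -11
((-87 - 1*(-35)) + G(2))**2 = ((-87 - 1*(-35)) - 11)**2 = ((-87 + 35) - 11)**2 = (-52 - 11)**2 = (-63)**2 = 3969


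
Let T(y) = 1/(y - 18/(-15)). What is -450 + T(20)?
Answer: -47695/106 ≈ -449.95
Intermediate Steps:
T(y) = 1/(6/5 + y) (T(y) = 1/(y - 18*(-1/15)) = 1/(y + 6/5) = 1/(6/5 + y))
-450 + T(20) = -450 + 5/(6 + 5*20) = -450 + 5/(6 + 100) = -450 + 5/106 = -47695/106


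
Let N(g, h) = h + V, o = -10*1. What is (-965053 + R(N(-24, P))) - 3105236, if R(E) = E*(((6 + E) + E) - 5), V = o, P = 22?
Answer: -4069989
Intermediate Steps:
o = -10
V = -10
N(g, h) = -10 + h (N(g, h) = h - 10 = -10 + h)
R(E) = E*(1 + 2*E) (R(E) = E*((6 + 2*E) - 5) = E*(1 + 2*E))
(-965053 + R(N(-24, P))) - 3105236 = (-965053 + (-10 + 22)*(1 + 2*(-10 + 22))) - 3105236 = (-965053 + 12*(1 + 2*12)) - 3105236 = (-965053 + 12*(1 + 24)) - 3105236 = (-965053 + 12*25) - 3105236 = (-965053 + 300) - 3105236 = -964753 - 3105236 = -4069989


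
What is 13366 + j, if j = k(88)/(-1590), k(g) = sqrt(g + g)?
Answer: 13366 - 2*sqrt(11)/795 ≈ 13366.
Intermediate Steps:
k(g) = sqrt(2)*sqrt(g) (k(g) = sqrt(2*g) = sqrt(2)*sqrt(g))
j = -2*sqrt(11)/795 (j = (sqrt(2)*sqrt(88))/(-1590) = (sqrt(2)*(2*sqrt(22)))*(-1/1590) = (4*sqrt(11))*(-1/1590) = -2*sqrt(11)/795 ≈ -0.0083437)
13366 + j = 13366 - 2*sqrt(11)/795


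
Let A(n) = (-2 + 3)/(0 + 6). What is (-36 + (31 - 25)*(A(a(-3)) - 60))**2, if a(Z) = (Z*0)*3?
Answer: 156025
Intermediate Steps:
a(Z) = 0 (a(Z) = 0*3 = 0)
A(n) = 1/6
(-36 + (31 - 25)*(A(a(-3)) - 60))**2 = (-36 + (31 - 25)*(1/6 - 60))**2 = (-36 + 6*(-359/6))**2 = (-36 - 359)**2 = (-395)**2 = 156025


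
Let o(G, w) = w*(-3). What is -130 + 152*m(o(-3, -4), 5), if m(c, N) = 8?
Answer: 1086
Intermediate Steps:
o(G, w) = -3*w
-130 + 152*m(o(-3, -4), 5) = -130 + 152*8 = -130 + 1216 = 1086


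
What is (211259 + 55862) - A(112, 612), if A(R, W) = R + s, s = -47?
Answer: 267056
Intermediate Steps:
A(R, W) = -47 + R (A(R, W) = R - 47 = -47 + R)
(211259 + 55862) - A(112, 612) = (211259 + 55862) - (-47 + 112) = 267121 - 1*65 = 267121 - 65 = 267056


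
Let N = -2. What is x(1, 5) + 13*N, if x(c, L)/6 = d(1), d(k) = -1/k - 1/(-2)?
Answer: -29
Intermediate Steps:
d(k) = 1/2 - 1/k (d(k) = -1/k - 1*(-1/2) = -1/k + 1/2 = 1/2 - 1/k)
x(c, L) = -3 (x(c, L) = 6*((1/2)*(-2 + 1)/1) = 6*((1/2)*1*(-1)) = 6*(-1/2) = -3)
x(1, 5) + 13*N = -3 + 13*(-2) = -3 - 26 = -29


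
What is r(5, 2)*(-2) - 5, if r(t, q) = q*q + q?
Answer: -17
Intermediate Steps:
r(t, q) = q + q**2 (r(t, q) = q**2 + q = q + q**2)
r(5, 2)*(-2) - 5 = (2*(1 + 2))*(-2) - 5 = (2*3)*(-2) - 5 = 6*(-2) - 5 = -12 - 5 = -17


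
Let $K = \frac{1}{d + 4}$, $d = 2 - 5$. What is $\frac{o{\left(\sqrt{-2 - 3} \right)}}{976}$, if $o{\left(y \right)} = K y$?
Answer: $\frac{i \sqrt{5}}{976} \approx 0.0022911 i$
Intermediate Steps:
$d = -3$
$K = 1$ ($K = \frac{1}{-3 + 4} = 1^{-1} = 1$)
$o{\left(y \right)} = y$ ($o{\left(y \right)} = 1 y = y$)
$\frac{o{\left(\sqrt{-2 - 3} \right)}}{976} = \frac{\sqrt{-2 - 3}}{976} = \sqrt{-5} \cdot \frac{1}{976} = i \sqrt{5} \cdot \frac{1}{976} = \frac{i \sqrt{5}}{976}$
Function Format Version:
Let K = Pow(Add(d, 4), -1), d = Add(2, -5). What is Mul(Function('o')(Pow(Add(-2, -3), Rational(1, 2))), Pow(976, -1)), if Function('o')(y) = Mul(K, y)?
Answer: Mul(Rational(1, 976), I, Pow(5, Rational(1, 2))) ≈ Mul(0.0022911, I)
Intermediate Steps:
d = -3
K = 1 (K = Pow(Add(-3, 4), -1) = Pow(1, -1) = 1)
Function('o')(y) = y (Function('o')(y) = Mul(1, y) = y)
Mul(Function('o')(Pow(Add(-2, -3), Rational(1, 2))), Pow(976, -1)) = Mul(Pow(Add(-2, -3), Rational(1, 2)), Pow(976, -1)) = Mul(Pow(-5, Rational(1, 2)), Rational(1, 976)) = Mul(Mul(I, Pow(5, Rational(1, 2))), Rational(1, 976)) = Mul(Rational(1, 976), I, Pow(5, Rational(1, 2)))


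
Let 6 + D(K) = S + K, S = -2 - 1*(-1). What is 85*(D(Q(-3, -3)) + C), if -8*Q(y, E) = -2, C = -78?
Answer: -28815/4 ≈ -7203.8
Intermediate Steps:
Q(y, E) = ¼ (Q(y, E) = -⅛*(-2) = ¼)
S = -1 (S = -2 + 1 = -1)
D(K) = -7 + K (D(K) = -6 + (-1 + K) = -7 + K)
85*(D(Q(-3, -3)) + C) = 85*((-7 + ¼) - 78) = 85*(-27/4 - 78) = 85*(-339/4) = -28815/4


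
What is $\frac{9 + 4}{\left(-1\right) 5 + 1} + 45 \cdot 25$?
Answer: $\frac{4487}{4} \approx 1121.8$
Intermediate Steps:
$\frac{9 + 4}{\left(-1\right) 5 + 1} + 45 \cdot 25 = \frac{13}{-5 + 1} + 1125 = \frac{13}{-4} + 1125 = 13 \left(- \frac{1}{4}\right) + 1125 = - \frac{13}{4} + 1125 = \frac{4487}{4}$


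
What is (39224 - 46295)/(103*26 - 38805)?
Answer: 7071/36127 ≈ 0.19573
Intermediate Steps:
(39224 - 46295)/(103*26 - 38805) = -7071/(2678 - 38805) = -7071/(-36127) = -7071*(-1/36127) = 7071/36127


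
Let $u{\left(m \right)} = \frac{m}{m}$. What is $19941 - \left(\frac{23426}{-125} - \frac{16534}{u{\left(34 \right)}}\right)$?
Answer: $\frac{4582801}{125} \approx 36662.0$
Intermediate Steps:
$u{\left(m \right)} = 1$
$19941 - \left(\frac{23426}{-125} - \frac{16534}{u{\left(34 \right)}}\right) = 19941 - \left(\frac{23426}{-125} - \frac{16534}{1}\right) = 19941 - \left(23426 \left(- \frac{1}{125}\right) - 16534\right) = 19941 - \left(- \frac{23426}{125} - 16534\right) = 19941 - - \frac{2090176}{125} = 19941 + \frac{2090176}{125} = \frac{4582801}{125}$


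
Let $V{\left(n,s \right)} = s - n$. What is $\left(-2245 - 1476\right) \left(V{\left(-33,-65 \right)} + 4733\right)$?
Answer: $-17492421$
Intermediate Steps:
$\left(-2245 - 1476\right) \left(V{\left(-33,-65 \right)} + 4733\right) = \left(-2245 - 1476\right) \left(\left(-65 - -33\right) + 4733\right) = - 3721 \left(\left(-65 + 33\right) + 4733\right) = - 3721 \left(-32 + 4733\right) = \left(-3721\right) 4701 = -17492421$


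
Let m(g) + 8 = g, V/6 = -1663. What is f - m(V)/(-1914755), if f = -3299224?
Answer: -6317205660106/1914755 ≈ -3.2992e+6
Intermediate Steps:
V = -9978 (V = 6*(-1663) = -9978)
m(g) = -8 + g
f - m(V)/(-1914755) = -3299224 - (-8 - 9978)/(-1914755) = -3299224 - (-9986)*(-1)/1914755 = -3299224 - 1*9986/1914755 = -3299224 - 9986/1914755 = -6317205660106/1914755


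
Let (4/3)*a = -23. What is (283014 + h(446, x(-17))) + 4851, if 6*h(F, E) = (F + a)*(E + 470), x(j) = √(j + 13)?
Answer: 3857405/12 + 1715*I/12 ≈ 3.2145e+5 + 142.92*I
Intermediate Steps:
a = -69/4 (a = (¾)*(-23) = -69/4 ≈ -17.250)
x(j) = √(13 + j)
h(F, E) = (470 + E)*(-69/4 + F)/6 (h(F, E) = ((F - 69/4)*(E + 470))/6 = ((-69/4 + F)*(470 + E))/6 = ((470 + E)*(-69/4 + F))/6 = (470 + E)*(-69/4 + F)/6)
(283014 + h(446, x(-17))) + 4851 = (283014 + (-5405/4 - 23*√(13 - 17)/8 + (235/3)*446 + (⅙)*√(13 - 17)*446)) + 4851 = (283014 + (-5405/4 - 23*I/4 + 104810/3 + (⅙)*√(-4)*446)) + 4851 = (283014 + (-5405/4 - 23*I/4 + 104810/3 + (⅙)*(2*I)*446)) + 4851 = (283014 + (-5405/4 - 23*I/4 + 104810/3 + 446*I/3)) + 4851 = (283014 + (403025/12 + 1715*I/12)) + 4851 = (3799193/12 + 1715*I/12) + 4851 = 3857405/12 + 1715*I/12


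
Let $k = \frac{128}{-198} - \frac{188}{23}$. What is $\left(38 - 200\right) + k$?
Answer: $- \frac{388958}{2277} \approx -170.82$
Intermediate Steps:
$k = - \frac{20084}{2277}$ ($k = 128 \left(- \frac{1}{198}\right) - \frac{188}{23} = - \frac{64}{99} - \frac{188}{23} = - \frac{20084}{2277} \approx -8.8204$)
$\left(38 - 200\right) + k = \left(38 - 200\right) - \frac{20084}{2277} = -162 - \frac{20084}{2277} = - \frac{388958}{2277}$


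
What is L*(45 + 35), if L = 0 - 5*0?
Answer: 0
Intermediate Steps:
L = 0 (L = 0 + 0 = 0)
L*(45 + 35) = 0*(45 + 35) = 0*80 = 0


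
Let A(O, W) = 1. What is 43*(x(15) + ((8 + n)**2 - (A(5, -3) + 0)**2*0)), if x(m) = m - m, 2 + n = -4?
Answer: 172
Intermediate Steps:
n = -6 (n = -2 - 4 = -6)
x(m) = 0
43*(x(15) + ((8 + n)**2 - (A(5, -3) + 0)**2*0)) = 43*(0 + ((8 - 6)**2 - (1 + 0)**2*0)) = 43*(0 + (2**2 - 1**2*0)) = 43*(0 + (4 - 0)) = 43*(0 + (4 - 1*0)) = 43*(0 + (4 + 0)) = 43*(0 + 4) = 43*4 = 172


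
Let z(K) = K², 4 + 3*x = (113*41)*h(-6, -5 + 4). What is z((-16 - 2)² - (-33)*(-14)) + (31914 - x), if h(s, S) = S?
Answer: 157511/3 ≈ 52504.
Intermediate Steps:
x = -4637/3 (x = -4/3 + ((113*41)*(-5 + 4))/3 = -4/3 + (4633*(-1))/3 = -4/3 + (⅓)*(-4633) = -4/3 - 4633/3 = -4637/3 ≈ -1545.7)
z((-16 - 2)² - (-33)*(-14)) + (31914 - x) = ((-16 - 2)² - (-33)*(-14))² + (31914 - 1*(-4637/3)) = ((-18)² - 1*462)² + (31914 + 4637/3) = (324 - 462)² + 100379/3 = (-138)² + 100379/3 = 19044 + 100379/3 = 157511/3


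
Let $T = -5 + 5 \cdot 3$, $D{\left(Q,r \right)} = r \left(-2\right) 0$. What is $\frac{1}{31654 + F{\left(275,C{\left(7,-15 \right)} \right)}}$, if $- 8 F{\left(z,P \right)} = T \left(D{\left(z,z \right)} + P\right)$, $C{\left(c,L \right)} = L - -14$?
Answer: $\frac{4}{126621} \approx 3.159 \cdot 10^{-5}$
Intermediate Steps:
$D{\left(Q,r \right)} = 0$ ($D{\left(Q,r \right)} = - 2 r 0 = 0$)
$C{\left(c,L \right)} = 14 + L$ ($C{\left(c,L \right)} = L + 14 = 14 + L$)
$T = 10$ ($T = -5 + 15 = 10$)
$F{\left(z,P \right)} = - \frac{5 P}{4}$ ($F{\left(z,P \right)} = - \frac{10 \left(0 + P\right)}{8} = - \frac{10 P}{8} = - \frac{5 P}{4}$)
$\frac{1}{31654 + F{\left(275,C{\left(7,-15 \right)} \right)}} = \frac{1}{31654 - \frac{5 \left(14 - 15\right)}{4}} = \frac{1}{31654 - - \frac{5}{4}} = \frac{1}{31654 + \frac{5}{4}} = \frac{1}{\frac{126621}{4}} = \frac{4}{126621}$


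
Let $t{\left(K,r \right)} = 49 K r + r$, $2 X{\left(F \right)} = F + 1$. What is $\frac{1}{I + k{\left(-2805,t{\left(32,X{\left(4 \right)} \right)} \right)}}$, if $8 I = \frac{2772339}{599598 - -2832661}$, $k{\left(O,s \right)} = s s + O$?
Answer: $\frac{27458072}{422393050285329} \approx 6.5006 \cdot 10^{-8}$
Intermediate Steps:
$X{\left(F \right)} = \frac{1}{2} + \frac{F}{2}$ ($X{\left(F \right)} = \frac{F + 1}{2} = \frac{1 + F}{2} = \frac{1}{2} + \frac{F}{2}$)
$t{\left(K,r \right)} = r + 49 K r$ ($t{\left(K,r \right)} = 49 K r + r = r + 49 K r$)
$k{\left(O,s \right)} = O + s^{2}$ ($k{\left(O,s \right)} = s^{2} + O = O + s^{2}$)
$I = \frac{2772339}{27458072}$ ($I = \frac{2772339 \frac{1}{599598 - -2832661}}{8} = \frac{2772339 \frac{1}{599598 + 2832661}}{8} = \frac{2772339 \cdot \frac{1}{3432259}}{8} = \frac{1}{8} \cdot \frac{2772339}{3432259} = \frac{2772339}{27458072} \approx 0.10097$)
$\frac{1}{I + k{\left(-2805,t{\left(32,X{\left(4 \right)} \right)} \right)}} = \frac{1}{\frac{2772339}{27458072} - \left(2805 - \left(\left(\frac{1}{2} + \frac{1}{2} \cdot 4\right) \left(1 + 49 \cdot 32\right)\right)^{2}\right)} = \frac{1}{\frac{2772339}{27458072} - \left(2805 - \left(\left(\frac{1}{2} + 2\right) \left(1 + 1568\right)\right)^{2}\right)} = \frac{1}{\frac{2772339}{27458072} - \left(2805 - \left(\frac{5}{2} \cdot 1569\right)^{2}\right)} = \frac{1}{\frac{2772339}{27458072} - \left(2805 - \left(\frac{7845}{2}\right)^{2}\right)} = \frac{1}{\frac{2772339}{27458072} + \left(-2805 + \frac{61544025}{4}\right)} = \frac{1}{\frac{2772339}{27458072} + \frac{61532805}{4}} = \frac{1}{\frac{422393050285329}{27458072}} = \frac{27458072}{422393050285329}$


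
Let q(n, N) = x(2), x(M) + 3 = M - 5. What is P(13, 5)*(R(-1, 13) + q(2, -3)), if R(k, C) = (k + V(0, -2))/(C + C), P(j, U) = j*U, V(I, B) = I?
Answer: -785/2 ≈ -392.50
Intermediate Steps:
x(M) = -8 + M (x(M) = -3 + (M - 5) = -3 + (-5 + M) = -8 + M)
P(j, U) = U*j
R(k, C) = k/(2*C) (R(k, C) = (k + 0)/(C + C) = k/((2*C)) = k*(1/(2*C)) = k/(2*C))
q(n, N) = -6 (q(n, N) = -8 + 2 = -6)
P(13, 5)*(R(-1, 13) + q(2, -3)) = (5*13)*((½)*(-1)/13 - 6) = 65*((½)*(-1)*(1/13) - 6) = 65*(-1/26 - 6) = 65*(-157/26) = -785/2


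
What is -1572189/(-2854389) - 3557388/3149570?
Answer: -867074977867/1498349660455 ≈ -0.57869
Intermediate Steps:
-1572189/(-2854389) - 3557388/3149570 = -1572189*(-1/2854389) - 3557388*1/3149570 = 524063/951463 - 1778694/1574785 = -867074977867/1498349660455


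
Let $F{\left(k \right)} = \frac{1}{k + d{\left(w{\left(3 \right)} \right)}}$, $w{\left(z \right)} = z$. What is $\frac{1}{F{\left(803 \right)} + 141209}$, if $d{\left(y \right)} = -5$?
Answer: $\frac{798}{112684783} \approx 7.0817 \cdot 10^{-6}$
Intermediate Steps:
$F{\left(k \right)} = \frac{1}{-5 + k}$ ($F{\left(k \right)} = \frac{1}{k - 5} = \frac{1}{-5 + k}$)
$\frac{1}{F{\left(803 \right)} + 141209} = \frac{1}{\frac{1}{-5 + 803} + 141209} = \frac{1}{\frac{1}{798} + 141209} = \frac{1}{\frac{112684783}{798}} = \frac{798}{112684783}$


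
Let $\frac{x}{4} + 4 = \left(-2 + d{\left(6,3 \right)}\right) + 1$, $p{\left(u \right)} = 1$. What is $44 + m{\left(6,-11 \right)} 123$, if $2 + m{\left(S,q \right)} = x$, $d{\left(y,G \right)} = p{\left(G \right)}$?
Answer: $-2170$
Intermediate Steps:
$d{\left(y,G \right)} = 1$
$x = -16$ ($x = -16 + 4 \left(\left(-2 + 1\right) + 1\right) = -16 + 4 \left(-1 + 1\right) = -16 + 4 \cdot 0 = -16 + 0 = -16$)
$m{\left(S,q \right)} = -18$ ($m{\left(S,q \right)} = -2 - 16 = -18$)
$44 + m{\left(6,-11 \right)} 123 = 44 - 2214 = -2170$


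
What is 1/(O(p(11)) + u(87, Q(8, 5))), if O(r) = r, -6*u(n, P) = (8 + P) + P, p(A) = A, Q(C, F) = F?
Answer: 1/8 ≈ 0.12500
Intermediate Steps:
u(n, P) = -4/3 - P/3 (u(n, P) = -((8 + P) + P)/6 = -(8 + 2*P)/6 = -4/3 - P/3)
1/(O(p(11)) + u(87, Q(8, 5))) = 1/(11 + (-4/3 - 1/3*5)) = 1/(11 + (-4/3 - 5/3)) = 1/(11 - 3) = 1/8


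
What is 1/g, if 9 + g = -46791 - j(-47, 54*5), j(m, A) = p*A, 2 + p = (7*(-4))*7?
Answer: 1/6660 ≈ 0.00015015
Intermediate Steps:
p = -198 (p = -2 + (7*(-4))*7 = -2 - 28*7 = -2 - 196 = -198)
j(m, A) = -198*A
g = 6660 (g = -9 + (-46791 - (-198)*54*5) = -9 + (-46791 - (-198)*270) = -9 + (-46791 - 1*(-53460)) = -9 + (-46791 + 53460) = -9 + 6669 = 6660)
1/g = 1/6660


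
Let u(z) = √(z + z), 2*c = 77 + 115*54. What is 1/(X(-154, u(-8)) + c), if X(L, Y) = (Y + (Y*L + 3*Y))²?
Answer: -2/713713 ≈ -2.8022e-6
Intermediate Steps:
c = 6287/2 (c = (77 + 115*54)/2 = (77 + 6210)/2 = (½)*6287 = 6287/2 ≈ 3143.5)
u(z) = √2*√z (u(z) = √(2*z) = √2*√z)
X(L, Y) = (4*Y + L*Y)² (X(L, Y) = (Y + (L*Y + 3*Y))² = (Y + (3*Y + L*Y))² = (4*Y + L*Y)²)
1/(X(-154, u(-8)) + c) = 1/((√2*√(-8))²*(4 - 154)² + 6287/2) = 1/((√2*(2*I*√2))²*(-150)² + 6287/2) = 1/((4*I)²*22500 + 6287/2) = 1/(-16*22500 + 6287/2) = 1/(-360000 + 6287/2) = 1/(-713713/2) = -2/713713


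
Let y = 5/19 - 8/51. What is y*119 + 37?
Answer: 2830/57 ≈ 49.649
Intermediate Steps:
y = 103/969 (y = 5*(1/19) - 8*1/51 = 5/19 - 8/51 = 103/969 ≈ 0.10630)
y*119 + 37 = (103/969)*119 + 37 = 721/57 + 37 = 2830/57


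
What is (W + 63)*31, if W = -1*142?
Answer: -2449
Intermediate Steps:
W = -142
(W + 63)*31 = (-142 + 63)*31 = -79*31 = -2449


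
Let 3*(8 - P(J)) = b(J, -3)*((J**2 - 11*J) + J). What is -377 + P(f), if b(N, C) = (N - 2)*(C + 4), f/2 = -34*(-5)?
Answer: -12641569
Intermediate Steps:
f = 340 (f = 2*(-34*(-5)) = 2*170 = 340)
b(N, C) = (-2 + N)*(4 + C)
P(J) = 8 - (-2 + J)*(J**2 - 10*J)/3 (P(J) = 8 - (-8 - 2*(-3) + 4*J - 3*J)*((J**2 - 11*J) + J)/3 = 8 - (-8 + 6 + 4*J - 3*J)*(J**2 - 10*J)/3 = 8 - (-2 + J)*(J**2 - 10*J)/3)
-377 + P(f) = -377 + (8 + 4*340**2 - 20/3*340 - 1/3*340**3) = -377 + (8 + 4*115600 - 6800/3 - 1/3*39304000) = -377 + (8 + 462400 - 6800/3 - 39304000/3) = -377 - 12641192 = -12641569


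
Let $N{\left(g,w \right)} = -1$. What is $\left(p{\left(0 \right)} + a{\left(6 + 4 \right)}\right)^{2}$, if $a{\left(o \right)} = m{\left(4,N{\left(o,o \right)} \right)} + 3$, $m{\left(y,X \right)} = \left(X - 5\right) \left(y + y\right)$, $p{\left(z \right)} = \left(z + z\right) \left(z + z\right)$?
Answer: $2025$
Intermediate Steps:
$p{\left(z \right)} = 4 z^{2}$ ($p{\left(z \right)} = 2 z 2 z = 4 z^{2}$)
$m{\left(y,X \right)} = 2 y \left(-5 + X\right)$ ($m{\left(y,X \right)} = \left(-5 + X\right) 2 y = 2 y \left(-5 + X\right)$)
$a{\left(o \right)} = -45$ ($a{\left(o \right)} = 2 \cdot 4 \left(-5 - 1\right) + 3 = 2 \cdot 4 \left(-6\right) + 3 = -48 + 3 = -45$)
$\left(p{\left(0 \right)} + a{\left(6 + 4 \right)}\right)^{2} = \left(4 \cdot 0^{2} - 45\right)^{2} = \left(4 \cdot 0 - 45\right)^{2} = \left(0 - 45\right)^{2} = \left(-45\right)^{2} = 2025$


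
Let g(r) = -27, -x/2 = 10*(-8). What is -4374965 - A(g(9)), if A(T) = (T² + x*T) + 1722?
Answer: -4373096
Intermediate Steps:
x = 160 (x = -20*(-8) = -2*(-80) = 160)
A(T) = 1722 + T² + 160*T (A(T) = (T² + 160*T) + 1722 = 1722 + T² + 160*T)
-4374965 - A(g(9)) = -4374965 - (1722 + (-27)² + 160*(-27)) = -4374965 - (1722 + 729 - 4320) = -4374965 - 1*(-1869) = -4374965 + 1869 = -4373096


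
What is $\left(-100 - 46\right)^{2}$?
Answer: $21316$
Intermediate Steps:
$\left(-100 - 46\right)^{2} = \left(-146\right)^{2} = 21316$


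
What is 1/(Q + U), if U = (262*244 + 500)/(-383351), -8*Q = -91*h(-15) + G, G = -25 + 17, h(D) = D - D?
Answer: 383351/318923 ≈ 1.2020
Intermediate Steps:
h(D) = 0
G = -8
Q = 1 (Q = -(-91*0 - 8)/8 = -(0 - 8)/8 = -1/8*(-8) = 1)
U = -64428/383351 (U = (63928 + 500)*(-1/383351) = 64428*(-1/383351) = -64428/383351 ≈ -0.16807)
1/(Q + U) = 1/(1 - 64428/383351) = 1/(318923/383351) = 383351/318923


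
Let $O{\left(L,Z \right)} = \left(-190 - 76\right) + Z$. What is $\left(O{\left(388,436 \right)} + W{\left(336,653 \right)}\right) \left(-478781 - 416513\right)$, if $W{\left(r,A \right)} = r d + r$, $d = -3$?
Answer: $449437588$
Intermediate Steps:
$O{\left(L,Z \right)} = -266 + Z$
$W{\left(r,A \right)} = - 2 r$ ($W{\left(r,A \right)} = r \left(-3\right) + r = - 3 r + r = - 2 r$)
$\left(O{\left(388,436 \right)} + W{\left(336,653 \right)}\right) \left(-478781 - 416513\right) = \left(\left(-266 + 436\right) - 672\right) \left(-478781 - 416513\right) = \left(170 - 672\right) \left(-895294\right) = \left(-502\right) \left(-895294\right) = 449437588$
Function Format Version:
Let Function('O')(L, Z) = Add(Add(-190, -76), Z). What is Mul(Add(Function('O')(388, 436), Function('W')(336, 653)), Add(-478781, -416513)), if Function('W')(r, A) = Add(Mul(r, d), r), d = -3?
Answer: 449437588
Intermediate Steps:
Function('O')(L, Z) = Add(-266, Z)
Function('W')(r, A) = Mul(-2, r) (Function('W')(r, A) = Add(Mul(r, -3), r) = Add(Mul(-3, r), r) = Mul(-2, r))
Mul(Add(Function('O')(388, 436), Function('W')(336, 653)), Add(-478781, -416513)) = Mul(Add(Add(-266, 436), Mul(-2, 336)), Add(-478781, -416513)) = Mul(Add(170, -672), -895294) = Mul(-502, -895294) = 449437588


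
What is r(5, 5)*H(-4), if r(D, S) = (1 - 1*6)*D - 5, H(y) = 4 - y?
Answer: -240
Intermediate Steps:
r(D, S) = -5 - 5*D (r(D, S) = (1 - 6)*D - 5 = -5*D - 5 = -5 - 5*D)
r(5, 5)*H(-4) = (-5 - 5*5)*(4 - 1*(-4)) = (-5 - 25)*(4 + 4) = -30*8 = -240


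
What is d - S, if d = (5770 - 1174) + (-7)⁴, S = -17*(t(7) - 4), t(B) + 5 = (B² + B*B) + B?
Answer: 8629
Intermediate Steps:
t(B) = -5 + B + 2*B² (t(B) = -5 + ((B² + B*B) + B) = -5 + ((B² + B²) + B) = -5 + (2*B² + B) = -5 + (B + 2*B²) = -5 + B + 2*B²)
S = -1632 (S = -17*((-5 + 7 + 2*7²) - 4) = -17*((-5 + 7 + 2*49) - 4) = -17*((-5 + 7 + 98) - 4) = -17*(100 - 4) = -17*96 = -1632)
d = 6997 (d = 4596 + 2401 = 6997)
d - S = 6997 - 1*(-1632) = 6997 + 1632 = 8629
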